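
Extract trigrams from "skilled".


Word: "skilled" (length 7)
Number of trigrams = 7 - 3 + 1 = 5
  Position 0: "ski"
  Position 1: "kil"
  Position 2: "ill"
  Position 3: "lle"
  Position 4: "led"
Trigrams = "ski", "kil", "ill", "lle", "led"


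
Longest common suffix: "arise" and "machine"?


Word 1: "arise"
Word 2: "machine"
Comparing from end:
  Pos -1: 'e' == 'e'
  Pos -2: 's' != 'n' (stop)
LCS = "e" (length 1)


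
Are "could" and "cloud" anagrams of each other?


Word 1: "could" → sorted: cdlou
Word 2: "cloud" → sorted: cdlou
Same letters? cdlou == cdlou
Anagram = Yes


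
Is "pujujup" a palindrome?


Word: "pujujup"
Reversed: "pujujup"
Forward == Backward? pujujup == pujujup
Palindrome = Yes


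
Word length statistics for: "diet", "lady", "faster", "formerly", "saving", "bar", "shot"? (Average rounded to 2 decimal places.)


Lengths: "diet"=4, "lady"=4, "faster"=6, "formerly"=8, "saving"=6, "bar"=3, "shot"=4
Sum = 35, Count = 7
Average = 35/7 = 5.00
= avg=5.00, min=3, max=8


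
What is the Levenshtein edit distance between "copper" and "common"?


Word 1: "copper" (length 6)
Word 2: "common" (length 6)
One optimal edit sequence (insert/delete/substitute each cost 1):
  1. keep 'c'
  2. keep 'o'
  3. substitute 'p' -> 'm'  (+1)
  4. substitute 'p' -> 'm'  (+1)
  5. substitute 'e' -> 'o'  (+1)
  6. substitute 'r' -> 'n'  (+1)
Total edit operations: 4
Edit distance = 4


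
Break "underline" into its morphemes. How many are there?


Word: "underline"
Morphemes: under- | line
Each morpheme carries meaning
= 2 morphemes


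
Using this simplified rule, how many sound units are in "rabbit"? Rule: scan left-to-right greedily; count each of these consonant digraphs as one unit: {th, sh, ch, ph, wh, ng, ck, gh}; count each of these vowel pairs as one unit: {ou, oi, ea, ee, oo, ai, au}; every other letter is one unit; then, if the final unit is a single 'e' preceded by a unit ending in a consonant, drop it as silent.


Word: "rabbit" (6 letters)
Left-to-right scan:
  [1] 'r' (letter)
  [2] 'a' (letter)
  [3] 'b' (letter)
  [4] 'b' (letter)
  [5] 'i' (letter)
  [6] 't' (letter)
Units from scan: 6
Sound units = 6 units


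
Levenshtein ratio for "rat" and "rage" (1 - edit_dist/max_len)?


Word 1: "rat" (length 3)
Word 2: "rage" (length 4)
One optimal edit sequence:
  1. keep 'r'
  2. keep 'a'
  3. insert 'g'  (+1)
  4. substitute 't' -> 'e'  (+1)
Edit distance = 2
Max length = max(3, 4) = 4
Similarity = 1 - 2/4
= 0.5000


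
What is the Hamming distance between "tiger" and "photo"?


Comparing character by character (same length = 5):
  Pos 0: 't' vs 'p' !=
  Pos 1: 'i' vs 'h' !=
  Pos 2: 'g' vs 'o' !=
  Pos 3: 'e' vs 't' !=
  Pos 4: 'r' vs 'o' !=
Hamming distance = 5


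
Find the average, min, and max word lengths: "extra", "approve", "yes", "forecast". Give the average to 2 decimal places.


Lengths: "extra"=5, "approve"=7, "yes"=3, "forecast"=8
Sum = 23, Count = 4
Average = 23/4 = 5.75
= avg=5.75, min=3, max=8


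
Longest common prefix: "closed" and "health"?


Word 1: "closed"
Word 2: "health"
Comparing from start:
  Pos 0: 'c' != 'h' (stop)
LCP = "" (length 0)


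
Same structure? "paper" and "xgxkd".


Pattern of "paper": [0, 1, 0, 2, 3]
Pattern of "xgxkd": [0, 1, 0, 2, 3]
Patterns match
Same pattern = Yes


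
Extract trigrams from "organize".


Word: "organize" (length 8)
Number of trigrams = 8 - 3 + 1 = 6
  Position 0: "org"
  Position 1: "rga"
  Position 2: "gan"
  Position 3: "ani"
  Position 4: "niz"
  Position 5: "ize"
Trigrams = "org", "rga", "gan", "ani", "niz", "ize"


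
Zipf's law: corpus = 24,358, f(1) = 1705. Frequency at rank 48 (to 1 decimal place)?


Zipf's law: f(r) = f(1) / r
f(1) = 1705
f(48) = 1705 / 48
= 35.5 occurrences


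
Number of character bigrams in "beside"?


Word: "beside" (length 6)
Number of 2-grams = length - 2 + 1 = 6 - 2 + 1
= 5


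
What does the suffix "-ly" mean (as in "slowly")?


Suffix: -ly
Example: slowly (slow + -ly)
Meaning = in a manner


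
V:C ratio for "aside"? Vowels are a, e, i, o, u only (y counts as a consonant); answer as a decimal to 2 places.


Word: "aside"
Vowels (a,e,i,o,u): 3
Consonants: 2
Ratio = 3/2
= 1.50


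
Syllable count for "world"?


Word: "world"
Syllable breakdown: world
Counting: 1 part
= 1 syllable


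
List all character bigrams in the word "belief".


Word: "belief" (length 6)
Number of bigrams = 6 - 2 + 1 = 5
  Position 0: "be"
  Position 1: "el"
  Position 2: "li"
  Position 3: "ie"
  Position 4: "ef"
Bigrams = "be", "el", "li", "ie", "ef"


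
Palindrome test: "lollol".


Word: "lollol"
Reversed: "lollol"
Forward == Backward? lollol == lollol
Palindrome = Yes


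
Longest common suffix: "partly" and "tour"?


Word 1: "partly"
Word 2: "tour"
Comparing from end:
  Pos -1: 'y' != 'r' (stop)
LCS = "" (length 0)


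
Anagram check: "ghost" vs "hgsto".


Word 1: "ghost" → sorted: ghost
Word 2: "hgsto" → sorted: ghost
Same letters? ghost == ghost
Anagram = Yes


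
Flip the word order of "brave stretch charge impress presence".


Original: "brave stretch charge impress presence"
Words (1..n): brave | stretch | charge | impress | presence
Reversed (n..1): presence | impress | charge | stretch | brave
Result = "presence impress charge stretch brave"


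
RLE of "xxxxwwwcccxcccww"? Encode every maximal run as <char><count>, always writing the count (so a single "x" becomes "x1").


String: "xxxxwwwcccxcccww"
Scanning for consecutive runs:
  'x' x 4
  'w' x 3
  'c' x 3
  'x' x 1
  'c' x 3
  'w' x 2
RLE = "x4w3c3x1c3w2"


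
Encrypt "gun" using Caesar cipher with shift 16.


Word: "gun"
Shift: 16
Each letter → (letter + shift) mod 26:
  'g' (6) + 16 = 22 → 'w'
  'u' (20) + 16 = 10 → 'k'
  'n' (13) + 16 = 3 → 'd'
Result = "wkd"


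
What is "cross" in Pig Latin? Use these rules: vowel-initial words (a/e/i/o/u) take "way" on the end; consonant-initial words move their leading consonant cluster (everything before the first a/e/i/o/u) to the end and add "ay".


Word: "cross"
Starts with consonant(s) → move to end, add 'ay'
Consonant cluster: "cr"
Pig Latin = "osscray"


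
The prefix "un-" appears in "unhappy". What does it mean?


Prefix: un-
Example: unhappy (un- + happy)
Meaning = not / reverse


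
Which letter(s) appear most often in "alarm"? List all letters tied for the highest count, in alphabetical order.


Word: "alarm"
Letter counts:
  'a': 2
  'l': 1
  'm': 1
  'r': 1
Maximum count = 2
Most frequent = 'a' (2 times each)


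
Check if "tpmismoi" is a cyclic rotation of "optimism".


Word: "optimism", Candidate: "tpmismoi"
Method: check if candidate is substring of word+word
"optimismoptimism" contains "tpmismoi"? No
Is rotation = No


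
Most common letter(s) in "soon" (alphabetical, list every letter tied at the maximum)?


Word: "soon"
Letter counts:
  'n': 1
  'o': 2
  's': 1
Maximum count = 2
Most frequent = 'o' (2 times each)


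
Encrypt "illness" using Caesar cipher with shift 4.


Word: "illness"
Shift: 4
Each letter → (letter + shift) mod 26:
  'i' (8) + 4 = 12 → 'm'
  'l' (11) + 4 = 15 → 'p'
  'l' (11) + 4 = 15 → 'p'
  'n' (13) + 4 = 17 → 'r'
  'e' (4) + 4 = 8 → 'i'
  's' (18) + 4 = 22 → 'w'
  's' (18) + 4 = 22 → 'w'
Result = "mppriww"


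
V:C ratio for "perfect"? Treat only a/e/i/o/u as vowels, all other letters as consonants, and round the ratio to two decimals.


Word: "perfect"
Vowels (a,e,i,o,u): 2
Consonants: 5
Ratio = 2/5
= 0.40


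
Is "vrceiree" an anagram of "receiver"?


Word 1: "receiver" → sorted: ceeeirrv
Word 2: "vrceiree" → sorted: ceeeirrv
Same letters? ceeeirrv == ceeeirrv
Anagram = Yes


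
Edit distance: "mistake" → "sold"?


Word 1: "mistake" (length 7)
Word 2: "sold" (length 4)
One optimal edit sequence (insert/delete/substitute each cost 1):
  1. delete 'm'  (+1)
  2. delete 'i'  (+1)
  3. keep 's'
  4. delete 't'  (+1)
  5. substitute 'a' -> 'o'  (+1)
  6. substitute 'k' -> 'l'  (+1)
  7. substitute 'e' -> 'd'  (+1)
Total edit operations: 6
Edit distance = 6


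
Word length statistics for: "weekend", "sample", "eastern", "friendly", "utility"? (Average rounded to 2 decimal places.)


Lengths: "weekend"=7, "sample"=6, "eastern"=7, "friendly"=8, "utility"=7
Sum = 35, Count = 5
Average = 35/5 = 7.00
= avg=7.00, min=6, max=8


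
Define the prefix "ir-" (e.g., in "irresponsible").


Prefix: ir-
As in: irresponsible -> ir- + responsible
Meaning = not


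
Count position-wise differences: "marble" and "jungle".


Comparing character by character (same length = 6):
  Pos 0: 'm' vs 'j' !=
  Pos 1: 'a' vs 'u' !=
  Pos 2: 'r' vs 'n' !=
  Pos 3: 'b' vs 'g' !=
  Pos 4: 'l' vs 'l' =
  Pos 5: 'e' vs 'e' =
Hamming distance = 4


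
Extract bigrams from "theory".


Word: "theory" (length 6)
Number of bigrams = 6 - 2 + 1 = 5
  Position 0: "th"
  Position 1: "he"
  Position 2: "eo"
  Position 3: "or"
  Position 4: "ry"
Bigrams = "th", "he", "eo", "or", "ry"


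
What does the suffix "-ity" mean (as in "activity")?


Suffix: -ity
As in: activity -> active + -ity, with a spelling change
Meaning = quality of


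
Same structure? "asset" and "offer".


Pattern of "asset": [0, 1, 1, 2, 3]
Pattern of "offer": [0, 1, 1, 2, 3]
Patterns match
Same pattern = Yes


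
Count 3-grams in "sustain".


Word: "sustain" (length 7)
Number of 3-grams = length - 3 + 1 = 7 - 3 + 1
= 5


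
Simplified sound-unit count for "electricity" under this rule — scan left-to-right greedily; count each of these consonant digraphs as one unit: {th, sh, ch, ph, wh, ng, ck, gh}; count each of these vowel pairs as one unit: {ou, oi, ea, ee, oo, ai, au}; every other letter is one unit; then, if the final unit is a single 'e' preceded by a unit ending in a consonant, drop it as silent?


Word: "electricity" (11 letters)
Left-to-right scan:
  1. 'e' (letter)
  2. 'l' (letter)
  3. 'e' (letter)
  4. 'c' (letter)
  5. 't' (letter)
  6. 'r' (letter)
  7. 'i' (letter)
  8. 'c' (letter)
  9. 'i' (letter)
  10. 't' (letter)
  11. 'y' (letter)
Units from scan: 11
Sound units = 11 units


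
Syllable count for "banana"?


Word: "banana"
Syllable breakdown: ba · na · na
Counting: 3 parts
= 3 syllables


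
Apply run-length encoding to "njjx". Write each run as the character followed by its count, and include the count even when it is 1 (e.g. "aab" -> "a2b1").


String: "njjx"
Scanning for consecutive runs:
  'n' x 1
  'j' x 2
  'x' x 1
RLE = "n1j2x1"


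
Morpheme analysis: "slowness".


Word: "slowness"
Morphemes: slow + -ness
Each morpheme carries meaning
= 2 morphemes


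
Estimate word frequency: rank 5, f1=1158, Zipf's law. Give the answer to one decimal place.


Zipf's law: f(r) = f(1) / r
f(1) = 1158
f(5) = 1158 / 5
= 231.6 occurrences


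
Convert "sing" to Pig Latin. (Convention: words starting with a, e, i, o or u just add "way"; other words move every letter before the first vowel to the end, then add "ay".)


Word: "sing"
Starts with consonant(s) → move to end, add 'ay'
Consonant cluster: "s"
Pig Latin = "ingsay"


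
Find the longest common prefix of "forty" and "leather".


Word 1: "forty"
Word 2: "leather"
Comparing from start:
  Pos 0: 'f' != 'l' (stop)
LCP = "" (length 0)


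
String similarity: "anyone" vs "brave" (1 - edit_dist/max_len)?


Word 1: "anyone" (length 6)
Word 2: "brave" (length 5)
One optimal edit sequence:
  1. delete 'a'  (+1)
  2. substitute 'n' -> 'b'  (+1)
  3. substitute 'y' -> 'r'  (+1)
  4. substitute 'o' -> 'a'  (+1)
  5. substitute 'n' -> 'v'  (+1)
  6. keep 'e'
Edit distance = 5
Max length = max(6, 5) = 6
Similarity = 1 - 5/6
= 0.1667


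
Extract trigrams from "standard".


Word: "standard" (length 8)
Number of trigrams = 8 - 3 + 1 = 6
  Position 0: "sta"
  Position 1: "tan"
  Position 2: "and"
  Position 3: "nda"
  Position 4: "dar"
  Position 5: "ard"
Trigrams = "sta", "tan", "and", "nda", "dar", "ard"


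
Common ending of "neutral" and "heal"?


Word 1: "neutral"
Word 2: "heal"
Comparing from end:
  Pos -1: 'l' == 'l'
  Pos -2: 'a' == 'a'
  Pos -3: 'r' != 'e' (stop)
LCS = "al" (length 2)


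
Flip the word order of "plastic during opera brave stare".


Original: "plastic during opera brave stare"
Words (1..n): plastic | during | opera | brave | stare
Reversed (n..1): stare | brave | opera | during | plastic
Result = "stare brave opera during plastic"


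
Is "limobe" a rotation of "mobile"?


Word: "mobile", Candidate: "limobe"
Method: check if candidate is substring of word+word
"mobilemobile" contains "limobe"? No
Is rotation = No


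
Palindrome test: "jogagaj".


Word: "jogagaj"
Reversed: "jagagoj"
Forward == Backward? jogagaj != jagagoj
Palindrome = No


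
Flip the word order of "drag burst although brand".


Original: "drag burst although brand"
Words (1..n): drag | burst | although | brand
Reversed (n..1): brand | although | burst | drag
Result = "brand although burst drag"


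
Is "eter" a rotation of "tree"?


Word: "tree", Candidate: "eter"
Method: check if candidate is substring of word+word
"treetree" contains "eter"? No
Is rotation = No


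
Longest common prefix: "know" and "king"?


Word 1: "know"
Word 2: "king"
Comparing from start:
  Pos 0: 'k' == 'k'
  Pos 1: 'n' != 'i' (stop)
LCP = "k" (length 1)


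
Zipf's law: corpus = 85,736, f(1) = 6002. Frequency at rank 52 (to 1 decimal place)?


Zipf's law: f(r) = f(1) / r
f(1) = 6002
f(52) = 6002 / 52
= 115.4 occurrences


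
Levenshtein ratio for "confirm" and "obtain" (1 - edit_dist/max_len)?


Word 1: "confirm" (length 7)
Word 2: "obtain" (length 6)
One optimal edit sequence:
  1. delete 'c'  (+1)
  2. keep 'o'
  3. substitute 'n' -> 'b'  (+1)
  4. substitute 'f' -> 't'  (+1)
  5. substitute 'i' -> 'a'  (+1)
  6. substitute 'r' -> 'i'  (+1)
  7. substitute 'm' -> 'n'  (+1)
Edit distance = 6
Max length = max(7, 6) = 7
Similarity = 1 - 6/7
= 0.1429


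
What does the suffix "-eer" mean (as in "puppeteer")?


Suffix: -eer
Example: puppeteer (puppet + -eer)
Meaning = one who is concerned with


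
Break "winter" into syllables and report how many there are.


Word: "winter"
Syllable breakdown: win-ter
Counting: 2 parts
= 2 syllables


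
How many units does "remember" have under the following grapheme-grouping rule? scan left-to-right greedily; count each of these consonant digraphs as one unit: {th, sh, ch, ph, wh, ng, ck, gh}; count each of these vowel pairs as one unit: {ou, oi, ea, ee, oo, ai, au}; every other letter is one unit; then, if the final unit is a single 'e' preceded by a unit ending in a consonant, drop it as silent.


Word: "remember" (8 letters)
Left-to-right scan:
  1. 'r' (letter)
  2. 'e' (letter)
  3. 'm' (letter)
  4. 'e' (letter)
  5. 'm' (letter)
  6. 'b' (letter)
  7. 'e' (letter)
  8. 'r' (letter)
Units from scan: 8
Sound units = 8 units


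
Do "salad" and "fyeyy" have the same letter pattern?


Pattern of "salad": [0, 1, 2, 1, 3]
Pattern of "fyeyy": [0, 1, 2, 1, 1]
Patterns do not match
Same pattern = No


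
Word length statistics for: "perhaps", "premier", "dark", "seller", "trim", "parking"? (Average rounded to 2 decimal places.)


Lengths: "perhaps"=7, "premier"=7, "dark"=4, "seller"=6, "trim"=4, "parking"=7
Sum = 35, Count = 6
Average = 35/6 = 5.83
= avg=5.83, min=4, max=7


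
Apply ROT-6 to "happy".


Word: "happy"
Shift: 6
Each letter → (letter + shift) mod 26:
  'h' (7) + 6 = 13 → 'n'
  'a' (0) + 6 = 6 → 'g'
  'p' (15) + 6 = 21 → 'v'
  'p' (15) + 6 = 21 → 'v'
  'y' (24) + 6 = 4 → 'e'
Result = "ngvve"


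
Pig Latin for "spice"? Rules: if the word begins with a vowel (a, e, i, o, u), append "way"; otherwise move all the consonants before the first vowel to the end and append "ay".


Word: "spice"
Starts with consonant(s) → move to end, add 'ay'
Consonant cluster: "sp"
Pig Latin = "icespay"


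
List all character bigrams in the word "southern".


Word: "southern" (length 8)
Number of bigrams = 8 - 2 + 1 = 7
  Position 0: "so"
  Position 1: "ou"
  Position 2: "ut"
  Position 3: "th"
  Position 4: "he"
  Position 5: "er"
  Position 6: "rn"
Bigrams = "so", "ou", "ut", "th", "he", "er", "rn"


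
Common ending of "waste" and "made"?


Word 1: "waste"
Word 2: "made"
Comparing from end:
  Pos -1: 'e' == 'e'
  Pos -2: 't' != 'd' (stop)
LCS = "e" (length 1)


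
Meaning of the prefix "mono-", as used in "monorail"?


Prefix: mono-
Example: monorail (mono- + rail)
Meaning = one


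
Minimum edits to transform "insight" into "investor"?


Word 1: "insight" (length 7)
Word 2: "investor" (length 8)
One optimal edit sequence (insert/delete/substitute each cost 1):
  1. keep 'i'
  2. keep 'n'
  3. insert 'v'  (+1)
  4. substitute 's' -> 'e'  (+1)
  5. substitute 'i' -> 's'  (+1)
  6. substitute 'g' -> 't'  (+1)
  7. substitute 'h' -> 'o'  (+1)
  8. substitute 't' -> 'r'  (+1)
Total edit operations: 6
Edit distance = 6


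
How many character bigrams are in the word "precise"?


Word: "precise" (length 7)
Number of 2-grams = length - 2 + 1 = 7 - 2 + 1
= 6


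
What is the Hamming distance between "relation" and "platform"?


Comparing character by character (same length = 8):
  Pos 0: 'r' vs 'p' !=
  Pos 1: 'e' vs 'l' !=
  Pos 2: 'l' vs 'a' !=
  Pos 3: 'a' vs 't' !=
  Pos 4: 't' vs 'f' !=
  Pos 5: 'i' vs 'o' !=
  Pos 6: 'o' vs 'r' !=
  Pos 7: 'n' vs 'm' !=
Hamming distance = 8


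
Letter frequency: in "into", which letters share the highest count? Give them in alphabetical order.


Word: "into"
Letter counts:
  'i': 1
  'n': 1
  'o': 1
  't': 1
Maximum count = 1
Most frequent = 'i', 'n', 'o', 't' (1 time each)


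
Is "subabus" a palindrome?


Word: "subabus"
Reversed: "subabus"
Forward == Backward? subabus == subabus
Palindrome = Yes


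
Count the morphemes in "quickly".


Word: "quickly"
Morphemes: quick | -ly
Each morpheme carries meaning
= 2 morphemes


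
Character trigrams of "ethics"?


Word: "ethics" (length 6)
Number of trigrams = 6 - 3 + 1 = 4
  Position 0: "eth"
  Position 1: "thi"
  Position 2: "hic"
  Position 3: "ics"
Trigrams = "eth", "thi", "hic", "ics"


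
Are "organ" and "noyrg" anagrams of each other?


Word 1: "organ" → sorted: agnor
Word 2: "noyrg" → sorted: gnory
Same letters? agnor != gnory
Anagram = No


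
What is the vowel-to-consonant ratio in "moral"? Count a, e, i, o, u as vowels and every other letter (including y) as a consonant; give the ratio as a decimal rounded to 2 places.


Word: "moral"
Vowels (a,e,i,o,u): 2
Consonants: 3
Ratio = 2/3
= 0.67


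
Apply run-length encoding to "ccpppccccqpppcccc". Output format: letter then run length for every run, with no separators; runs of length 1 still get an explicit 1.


String: "ccpppccccqpppcccc"
Scanning for consecutive runs:
  'c' x 2
  'p' x 3
  'c' x 4
  'q' x 1
  'p' x 3
  'c' x 4
RLE = "c2p3c4q1p3c4"


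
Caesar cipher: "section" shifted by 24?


Word: "section"
Shift: 24
Each letter → (letter + shift) mod 26:
  's' (18) + 24 = 16 → 'q'
  'e' (4) + 24 = 2 → 'c'
  'c' (2) + 24 = 0 → 'a'
  't' (19) + 24 = 17 → 'r'
  'i' (8) + 24 = 6 → 'g'
  'o' (14) + 24 = 12 → 'm'
  'n' (13) + 24 = 11 → 'l'
Result = "qcargml"


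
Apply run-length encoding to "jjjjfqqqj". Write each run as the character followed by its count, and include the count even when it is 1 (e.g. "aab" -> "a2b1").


String: "jjjjfqqqj"
Scanning for consecutive runs:
  'j' x 4
  'f' x 1
  'q' x 3
  'j' x 1
RLE = "j4f1q3j1"


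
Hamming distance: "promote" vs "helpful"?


Comparing character by character (same length = 7):
  Pos 0: 'p' vs 'h' !=
  Pos 1: 'r' vs 'e' !=
  Pos 2: 'o' vs 'l' !=
  Pos 3: 'm' vs 'p' !=
  Pos 4: 'o' vs 'f' !=
  Pos 5: 't' vs 'u' !=
  Pos 6: 'e' vs 'l' !=
Hamming distance = 7


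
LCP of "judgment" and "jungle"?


Word 1: "judgment"
Word 2: "jungle"
Comparing from start:
  Pos 0: 'j' == 'j'
  Pos 1: 'u' == 'u'
  Pos 2: 'd' != 'n' (stop)
LCP = "ju" (length 2)


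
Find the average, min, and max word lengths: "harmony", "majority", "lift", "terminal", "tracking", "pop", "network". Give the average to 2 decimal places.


Lengths: "harmony"=7, "majority"=8, "lift"=4, "terminal"=8, "tracking"=8, "pop"=3, "network"=7
Sum = 45, Count = 7
Average = 45/7 = 6.43
= avg=6.43, min=3, max=8


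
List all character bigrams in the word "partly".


Word: "partly" (length 6)
Number of bigrams = 6 - 2 + 1 = 5
  Position 0: "pa"
  Position 1: "ar"
  Position 2: "rt"
  Position 3: "tl"
  Position 4: "ly"
Bigrams = "pa", "ar", "rt", "tl", "ly"


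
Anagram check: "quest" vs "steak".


Word 1: "quest" → sorted: eqstu
Word 2: "steak" → sorted: aekst
Same letters? eqstu != aekst
Anagram = No


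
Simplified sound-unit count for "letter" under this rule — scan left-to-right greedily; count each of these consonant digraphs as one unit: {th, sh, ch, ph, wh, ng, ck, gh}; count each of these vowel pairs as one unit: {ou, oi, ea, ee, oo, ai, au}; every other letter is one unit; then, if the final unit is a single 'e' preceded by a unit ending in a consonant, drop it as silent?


Word: "letter" (6 letters)
Left-to-right scan:
  [1] 'l' (letter)
  [2] 'e' (letter)
  [3] 't' (letter)
  [4] 't' (letter)
  [5] 'e' (letter)
  [6] 'r' (letter)
Units from scan: 6
Sound units = 6 units


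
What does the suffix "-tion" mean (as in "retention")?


Suffix: -tion
Example: retention (retain + -tion, with a spelling change)
Meaning = act or process


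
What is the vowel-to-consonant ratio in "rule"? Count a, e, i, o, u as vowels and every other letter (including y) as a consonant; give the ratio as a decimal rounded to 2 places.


Word: "rule"
Vowels (a,e,i,o,u): 2
Consonants: 2
Ratio = 2/2
= 1.00


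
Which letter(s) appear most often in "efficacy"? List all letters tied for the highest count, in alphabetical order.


Word: "efficacy"
Letter counts:
  'a': 1
  'c': 2
  'e': 1
  'f': 2
  'i': 1
  'y': 1
Maximum count = 2
Most frequent = 'c', 'f' (2 times each)


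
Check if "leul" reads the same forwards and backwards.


Word: "leul"
Reversed: "luel"
Forward == Backward? leul != luel
Palindrome = No


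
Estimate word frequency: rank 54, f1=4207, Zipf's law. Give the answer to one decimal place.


Zipf's law: f(r) = f(1) / r
f(1) = 4207
f(54) = 4207 / 54
= 77.9 occurrences


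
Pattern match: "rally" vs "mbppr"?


Pattern of "rally": [0, 1, 2, 2, 3]
Pattern of "mbppr": [0, 1, 2, 2, 3]
Patterns match
Same pattern = Yes


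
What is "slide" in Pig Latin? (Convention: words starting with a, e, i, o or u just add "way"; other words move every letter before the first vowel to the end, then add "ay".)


Word: "slide"
Starts with consonant(s) → move to end, add 'ay'
Consonant cluster: "sl"
Pig Latin = "ideslay"


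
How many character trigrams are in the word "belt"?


Word: "belt" (length 4)
Number of 3-grams = length - 3 + 1 = 4 - 3 + 1
= 2


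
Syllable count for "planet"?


Word: "planet"
Syllable breakdown: plan · et
Counting: 2 parts
= 2 syllables


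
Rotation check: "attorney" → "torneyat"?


Word: "attorney", Candidate: "torneyat"
Method: check if candidate is substring of word+word
"attorneyattorney" contains "torneyat"? Yes
Is rotation = Yes


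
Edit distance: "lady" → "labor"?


Word 1: "lady" (length 4)
Word 2: "labor" (length 5)
One optimal edit sequence (insert/delete/substitute each cost 1):
  1. keep 'l'
  2. keep 'a'
  3. insert 'b'  (+1)
  4. substitute 'd' -> 'o'  (+1)
  5. substitute 'y' -> 'r'  (+1)
Total edit operations: 3
Edit distance = 3


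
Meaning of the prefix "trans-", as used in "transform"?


Prefix: trans-
Example: transform = trans- + form
Meaning = across


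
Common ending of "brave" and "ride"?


Word 1: "brave"
Word 2: "ride"
Comparing from end:
  Pos -1: 'e' == 'e'
  Pos -2: 'v' != 'd' (stop)
LCS = "e" (length 1)


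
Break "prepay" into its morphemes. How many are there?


Word: "prepay"
Morphemes: pre- + pay
Each morpheme carries meaning
= 2 morphemes


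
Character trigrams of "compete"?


Word: "compete" (length 7)
Number of trigrams = 7 - 3 + 1 = 5
  Position 0: "com"
  Position 1: "omp"
  Position 2: "mpe"
  Position 3: "pet"
  Position 4: "ete"
Trigrams = "com", "omp", "mpe", "pet", "ete"


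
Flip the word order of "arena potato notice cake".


Original: "arena potato notice cake"
Words (1..n): arena | potato | notice | cake
Reversed (n..1): cake | notice | potato | arena
Result = "cake notice potato arena"


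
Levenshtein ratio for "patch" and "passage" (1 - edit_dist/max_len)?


Word 1: "patch" (length 5)
Word 2: "passage" (length 7)
One optimal edit sequence:
  1. keep 'p'
  2. keep 'a'
  3. insert 's'  (+1)
  4. insert 's'  (+1)
  5. substitute 't' -> 'a'  (+1)
  6. substitute 'c' -> 'g'  (+1)
  7. substitute 'h' -> 'e'  (+1)
Edit distance = 5
Max length = max(5, 7) = 7
Similarity = 1 - 5/7
= 0.2857


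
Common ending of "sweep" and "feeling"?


Word 1: "sweep"
Word 2: "feeling"
Comparing from end:
  Pos -1: 'p' != 'g' (stop)
LCS = "" (length 0)


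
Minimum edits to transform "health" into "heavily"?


Word 1: "health" (length 6)
Word 2: "heavily" (length 7)
One optimal edit sequence (insert/delete/substitute each cost 1):
  1. keep 'h'
  2. keep 'e'
  3. keep 'a'
  4. insert 'v'  (+1)
  5. substitute 'l' -> 'i'  (+1)
  6. substitute 't' -> 'l'  (+1)
  7. substitute 'h' -> 'y'  (+1)
Total edit operations: 4
Edit distance = 4


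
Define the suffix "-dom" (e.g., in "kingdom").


Suffix: -dom
As in: kingdom -> king + -dom
Meaning = state / realm


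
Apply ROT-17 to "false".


Word: "false"
Shift: 17
Each letter → (letter + shift) mod 26:
  'f' (5) + 17 = 22 → 'w'
  'a' (0) + 17 = 17 → 'r'
  'l' (11) + 17 = 2 → 'c'
  's' (18) + 17 = 9 → 'j'
  'e' (4) + 17 = 21 → 'v'
Result = "wrcjv"


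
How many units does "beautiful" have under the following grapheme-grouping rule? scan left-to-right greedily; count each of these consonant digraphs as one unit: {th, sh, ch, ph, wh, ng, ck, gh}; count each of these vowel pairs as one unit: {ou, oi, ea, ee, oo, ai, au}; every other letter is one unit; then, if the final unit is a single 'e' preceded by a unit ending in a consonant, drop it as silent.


Word: "beautiful" (9 letters)
Left-to-right scan:
  (1) 'b' (letter)
  (2) 'ea' (vowel-pair)
  (3) 'u' (letter)
  (4) 't' (letter)
  (5) 'i' (letter)
  (6) 'f' (letter)
  (7) 'u' (letter)
  (8) 'l' (letter)
Units from scan: 8
Sound units = 8 units


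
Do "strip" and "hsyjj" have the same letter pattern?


Pattern of "strip": [0, 1, 2, 3, 4]
Pattern of "hsyjj": [0, 1, 2, 3, 3]
Patterns do not match
Same pattern = No


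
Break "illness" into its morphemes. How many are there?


Word: "illness"
Morphemes: ill / -ness
Each morpheme carries meaning
= 2 morphemes


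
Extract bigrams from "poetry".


Word: "poetry" (length 6)
Number of bigrams = 6 - 2 + 1 = 5
  Position 0: "po"
  Position 1: "oe"
  Position 2: "et"
  Position 3: "tr"
  Position 4: "ry"
Bigrams = "po", "oe", "et", "tr", "ry"


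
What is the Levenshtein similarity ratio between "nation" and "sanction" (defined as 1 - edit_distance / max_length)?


Word 1: "nation" (length 6)
Word 2: "sanction" (length 8)
One optimal edit sequence:
  1. insert 's'  (+1)
  2. insert 'a'  (+1)
  3. keep 'n'
  4. substitute 'a' -> 'c'  (+1)
  5. keep 't'
  6. keep 'i'
  7. keep 'o'
  8. keep 'n'
Edit distance = 3
Max length = max(6, 8) = 8
Similarity = 1 - 3/8
= 0.6250


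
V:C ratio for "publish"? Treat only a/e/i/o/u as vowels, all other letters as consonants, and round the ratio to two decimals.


Word: "publish"
Vowels (a,e,i,o,u): 2
Consonants: 5
Ratio = 2/5
= 0.40


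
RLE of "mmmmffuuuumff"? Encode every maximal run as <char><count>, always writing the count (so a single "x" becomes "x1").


String: "mmmmffuuuumff"
Scanning for consecutive runs:
  'm' x 4
  'f' x 2
  'u' x 4
  'm' x 1
  'f' x 2
RLE = "m4f2u4m1f2"


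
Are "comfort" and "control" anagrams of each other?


Word 1: "comfort" → sorted: cfmoort
Word 2: "control" → sorted: clnoort
Same letters? cfmoort != clnoort
Anagram = No


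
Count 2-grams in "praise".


Word: "praise" (length 6)
Number of 2-grams = length - 2 + 1 = 6 - 2 + 1
= 5


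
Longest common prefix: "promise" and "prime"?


Word 1: "promise"
Word 2: "prime"
Comparing from start:
  Pos 0: 'p' == 'p'
  Pos 1: 'r' == 'r'
  Pos 2: 'o' != 'i' (stop)
LCP = "pr" (length 2)


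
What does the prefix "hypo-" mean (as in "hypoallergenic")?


Prefix: hypo-
Example: hypoallergenic = hypo- + allergenic
Meaning = under / below normal


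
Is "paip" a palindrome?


Word: "paip"
Reversed: "piap"
Forward == Backward? paip != piap
Palindrome = No


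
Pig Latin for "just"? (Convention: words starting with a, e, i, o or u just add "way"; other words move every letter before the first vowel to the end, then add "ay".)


Word: "just"
Starts with consonant(s) → move to end, add 'ay'
Consonant cluster: "j"
Pig Latin = "ustjay"


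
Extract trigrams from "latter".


Word: "latter" (length 6)
Number of trigrams = 6 - 3 + 1 = 4
  Position 0: "lat"
  Position 1: "att"
  Position 2: "tte"
  Position 3: "ter"
Trigrams = "lat", "att", "tte", "ter"


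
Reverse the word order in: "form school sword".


Original: "form school sword"
Words (1..n): form | school | sword
Reversed (n..1): sword | school | form
Result = "sword school form"


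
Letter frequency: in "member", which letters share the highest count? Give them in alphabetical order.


Word: "member"
Letter counts:
  'b': 1
  'e': 2
  'm': 2
  'r': 1
Maximum count = 2
Most frequent = 'e', 'm' (2 times each)


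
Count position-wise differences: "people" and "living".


Comparing character by character (same length = 6):
  Pos 0: 'p' vs 'l' !=
  Pos 1: 'e' vs 'i' !=
  Pos 2: 'o' vs 'v' !=
  Pos 3: 'p' vs 'i' !=
  Pos 4: 'l' vs 'n' !=
  Pos 5: 'e' vs 'g' !=
Hamming distance = 6


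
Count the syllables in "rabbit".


Word: "rabbit"
Syllable breakdown: rab-bit
Counting: 2 parts
= 2 syllables


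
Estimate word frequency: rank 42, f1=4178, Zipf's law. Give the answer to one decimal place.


Zipf's law: f(r) = f(1) / r
f(1) = 4178
f(42) = 4178 / 42
= 99.5 occurrences


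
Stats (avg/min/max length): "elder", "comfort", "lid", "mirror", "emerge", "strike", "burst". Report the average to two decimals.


Lengths: "elder"=5, "comfort"=7, "lid"=3, "mirror"=6, "emerge"=6, "strike"=6, "burst"=5
Sum = 38, Count = 7
Average = 38/7 = 5.43
= avg=5.43, min=3, max=7


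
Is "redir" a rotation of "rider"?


Word: "rider", Candidate: "redir"
Method: check if candidate is substring of word+word
"riderrider" contains "redir"? No
Is rotation = No


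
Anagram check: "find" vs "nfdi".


Word 1: "find" → sorted: dfin
Word 2: "nfdi" → sorted: dfin
Same letters? dfin == dfin
Anagram = Yes


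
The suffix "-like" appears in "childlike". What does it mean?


Suffix: -like
As in: childlike -> child + -like
Meaning = resembling


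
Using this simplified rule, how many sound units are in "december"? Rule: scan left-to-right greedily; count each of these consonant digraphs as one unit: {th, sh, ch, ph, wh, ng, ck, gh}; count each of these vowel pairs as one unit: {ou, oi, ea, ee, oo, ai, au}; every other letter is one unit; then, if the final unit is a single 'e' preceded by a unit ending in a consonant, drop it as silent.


Word: "december" (8 letters)
Left-to-right scan:
  1. 'd' (letter)
  2. 'e' (letter)
  3. 'c' (letter)
  4. 'e' (letter)
  5. 'm' (letter)
  6. 'b' (letter)
  7. 'e' (letter)
  8. 'r' (letter)
Units from scan: 8
Sound units = 8 units


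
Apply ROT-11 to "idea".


Word: "idea"
Shift: 11
Each letter → (letter + shift) mod 26:
  'i' (8) + 11 = 19 → 't'
  'd' (3) + 11 = 14 → 'o'
  'e' (4) + 11 = 15 → 'p'
  'a' (0) + 11 = 11 → 'l'
Result = "topl"


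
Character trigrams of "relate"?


Word: "relate" (length 6)
Number of trigrams = 6 - 3 + 1 = 4
  Position 0: "rel"
  Position 1: "ela"
  Position 2: "lat"
  Position 3: "ate"
Trigrams = "rel", "ela", "lat", "ate"


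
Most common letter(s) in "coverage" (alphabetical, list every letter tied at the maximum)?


Word: "coverage"
Letter counts:
  'a': 1
  'c': 1
  'e': 2
  'g': 1
  'o': 1
  'r': 1
  'v': 1
Maximum count = 2
Most frequent = 'e' (2 times each)


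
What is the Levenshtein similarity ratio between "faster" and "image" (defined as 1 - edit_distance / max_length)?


Word 1: "faster" (length 6)
Word 2: "image" (length 5)
One optimal edit sequence:
  1. substitute 'f' -> 'i'  (+1)
  2. substitute 'a' -> 'm'  (+1)
  3. substitute 's' -> 'a'  (+1)
  4. substitute 't' -> 'g'  (+1)
  5. keep 'e'
  6. delete 'r'  (+1)
Edit distance = 5
Max length = max(6, 5) = 6
Similarity = 1 - 5/6
= 0.1667


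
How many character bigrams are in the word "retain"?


Word: "retain" (length 6)
Number of 2-grams = length - 2 + 1 = 6 - 2 + 1
= 5


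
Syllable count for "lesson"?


Word: "lesson"
Syllable breakdown: les-son
Counting: 2 parts
= 2 syllables


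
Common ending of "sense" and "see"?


Word 1: "sense"
Word 2: "see"
Comparing from end:
  Pos -1: 'e' == 'e'
  Pos -2: 's' != 'e' (stop)
LCS = "e" (length 1)


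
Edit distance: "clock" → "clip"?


Word 1: "clock" (length 5)
Word 2: "clip" (length 4)
One optimal edit sequence (insert/delete/substitute each cost 1):
  1. keep 'c'
  2. keep 'l'
  3. delete 'o'  (+1)
  4. substitute 'c' -> 'i'  (+1)
  5. substitute 'k' -> 'p'  (+1)
Total edit operations: 3
Edit distance = 3


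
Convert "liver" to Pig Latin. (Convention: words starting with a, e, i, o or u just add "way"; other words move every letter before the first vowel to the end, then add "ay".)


Word: "liver"
Starts with consonant(s) → move to end, add 'ay'
Consonant cluster: "l"
Pig Latin = "iverlay"


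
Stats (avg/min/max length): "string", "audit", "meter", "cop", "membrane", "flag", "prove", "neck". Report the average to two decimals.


Lengths: "string"=6, "audit"=5, "meter"=5, "cop"=3, "membrane"=8, "flag"=4, "prove"=5, "neck"=4
Sum = 40, Count = 8
Average = 40/8 = 5.00
= avg=5.00, min=3, max=8


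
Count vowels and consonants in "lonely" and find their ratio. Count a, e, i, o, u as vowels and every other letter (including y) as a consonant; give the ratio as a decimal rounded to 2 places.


Word: "lonely"
Vowels (a,e,i,o,u): 2
Consonants: 4
Ratio = 2/4
= 0.50


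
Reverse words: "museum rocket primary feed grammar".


Original: "museum rocket primary feed grammar"
Words (1..n): museum | rocket | primary | feed | grammar
Reversed (n..1): grammar | feed | primary | rocket | museum
Result = "grammar feed primary rocket museum"


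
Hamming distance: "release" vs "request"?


Comparing character by character (same length = 7):
  Pos 0: 'r' vs 'r' =
  Pos 1: 'e' vs 'e' =
  Pos 2: 'l' vs 'q' !=
  Pos 3: 'e' vs 'u' !=
  Pos 4: 'a' vs 'e' !=
  Pos 5: 's' vs 's' =
  Pos 6: 'e' vs 't' !=
Hamming distance = 4


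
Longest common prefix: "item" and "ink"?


Word 1: "item"
Word 2: "ink"
Comparing from start:
  Pos 0: 'i' == 'i'
  Pos 1: 't' != 'n' (stop)
LCP = "i" (length 1)


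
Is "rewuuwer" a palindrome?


Word: "rewuuwer"
Reversed: "rewuuwer"
Forward == Backward? rewuuwer == rewuuwer
Palindrome = Yes


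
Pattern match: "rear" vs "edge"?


Pattern of "rear": [0, 1, 2, 0]
Pattern of "edge": [0, 1, 2, 0]
Patterns match
Same pattern = Yes


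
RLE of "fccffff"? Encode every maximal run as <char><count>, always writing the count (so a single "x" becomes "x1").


String: "fccffff"
Scanning for consecutive runs:
  'f' x 1
  'c' x 2
  'f' x 4
RLE = "f1c2f4"


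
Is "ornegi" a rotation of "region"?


Word: "region", Candidate: "ornegi"
Method: check if candidate is substring of word+word
"regionregion" contains "ornegi"? No
Is rotation = No


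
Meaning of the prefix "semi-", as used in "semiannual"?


Prefix: semi-
As in: semiannual -> semi- + annual
Meaning = half


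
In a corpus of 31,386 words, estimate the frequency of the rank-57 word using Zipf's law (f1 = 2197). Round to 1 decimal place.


Zipf's law: f(r) = f(1) / r
f(1) = 2197
f(57) = 2197 / 57
= 38.5 occurrences


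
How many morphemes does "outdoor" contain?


Word: "outdoor"
Morphemes: out- / door
Each morpheme carries meaning
= 2 morphemes


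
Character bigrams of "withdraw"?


Word: "withdraw" (length 8)
Number of bigrams = 8 - 2 + 1 = 7
  Position 0: "wi"
  Position 1: "it"
  Position 2: "th"
  Position 3: "hd"
  Position 4: "dr"
  Position 5: "ra"
  Position 6: "aw"
Bigrams = "wi", "it", "th", "hd", "dr", "ra", "aw"


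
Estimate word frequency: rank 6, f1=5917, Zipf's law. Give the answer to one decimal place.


Zipf's law: f(r) = f(1) / r
f(1) = 5917
f(6) = 5917 / 6
= 986.2 occurrences


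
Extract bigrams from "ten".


Word: "ten" (length 3)
Number of bigrams = 3 - 2 + 1 = 2
  Position 0: "te"
  Position 1: "en"
Bigrams = "te", "en"


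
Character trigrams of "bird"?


Word: "bird" (length 4)
Number of trigrams = 4 - 3 + 1 = 2
  Position 0: "bir"
  Position 1: "ird"
Trigrams = "bir", "ird"


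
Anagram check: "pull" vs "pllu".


Word 1: "pull" → sorted: llpu
Word 2: "pllu" → sorted: llpu
Same letters? llpu == llpu
Anagram = Yes


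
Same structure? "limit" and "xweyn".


Pattern of "limit": [0, 1, 2, 1, 3]
Pattern of "xweyn": [0, 1, 2, 3, 4]
Patterns do not match
Same pattern = No


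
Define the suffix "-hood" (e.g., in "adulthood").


Suffix: -hood
As in: adulthood -> adult + -hood
Meaning = state / condition


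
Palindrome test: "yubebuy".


Word: "yubebuy"
Reversed: "yubebuy"
Forward == Backward? yubebuy == yubebuy
Palindrome = Yes


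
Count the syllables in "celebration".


Word: "celebration"
Syllable breakdown: cel / e / bra / tion
Counting: 4 parts
= 4 syllables


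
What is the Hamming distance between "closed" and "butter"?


Comparing character by character (same length = 6):
  Pos 0: 'c' vs 'b' !=
  Pos 1: 'l' vs 'u' !=
  Pos 2: 'o' vs 't' !=
  Pos 3: 's' vs 't' !=
  Pos 4: 'e' vs 'e' =
  Pos 5: 'd' vs 'r' !=
Hamming distance = 5


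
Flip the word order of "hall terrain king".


Original: "hall terrain king"
Words (1..n): hall | terrain | king
Reversed (n..1): king | terrain | hall
Result = "king terrain hall"


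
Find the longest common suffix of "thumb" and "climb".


Word 1: "thumb"
Word 2: "climb"
Comparing from end:
  Pos -1: 'b' == 'b'
  Pos -2: 'm' == 'm'
  Pos -3: 'u' != 'i' (stop)
LCS = "mb" (length 2)


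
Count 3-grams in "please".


Word: "please" (length 6)
Number of 3-grams = length - 3 + 1 = 6 - 3 + 1
= 4


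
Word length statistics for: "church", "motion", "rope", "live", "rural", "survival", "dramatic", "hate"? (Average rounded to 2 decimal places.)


Lengths: "church"=6, "motion"=6, "rope"=4, "live"=4, "rural"=5, "survival"=8, "dramatic"=8, "hate"=4
Sum = 45, Count = 8
Average = 45/8 = 5.63
= avg=5.63, min=4, max=8


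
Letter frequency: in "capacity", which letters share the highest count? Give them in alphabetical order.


Word: "capacity"
Letter counts:
  'a': 2
  'c': 2
  'i': 1
  'p': 1
  't': 1
  'y': 1
Maximum count = 2
Most frequent = 'a', 'c' (2 times each)


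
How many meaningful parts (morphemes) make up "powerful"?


Word: "powerful"
Morphemes: power | -ful
Each morpheme carries meaning
= 2 morphemes


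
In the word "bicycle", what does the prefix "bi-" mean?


Prefix: bi-
Example: bicycle (bi- + cycle)
Meaning = two
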